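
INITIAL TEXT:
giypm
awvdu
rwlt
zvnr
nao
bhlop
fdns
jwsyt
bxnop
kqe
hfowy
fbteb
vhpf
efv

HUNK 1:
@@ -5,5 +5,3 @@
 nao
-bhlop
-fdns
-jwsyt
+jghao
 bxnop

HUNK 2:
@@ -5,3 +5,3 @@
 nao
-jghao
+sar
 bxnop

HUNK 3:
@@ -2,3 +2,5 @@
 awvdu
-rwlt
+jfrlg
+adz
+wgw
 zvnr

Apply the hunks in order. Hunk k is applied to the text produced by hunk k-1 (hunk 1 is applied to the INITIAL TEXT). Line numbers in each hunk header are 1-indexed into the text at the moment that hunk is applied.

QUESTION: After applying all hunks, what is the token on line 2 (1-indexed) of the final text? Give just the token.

Hunk 1: at line 5 remove [bhlop,fdns,jwsyt] add [jghao] -> 12 lines: giypm awvdu rwlt zvnr nao jghao bxnop kqe hfowy fbteb vhpf efv
Hunk 2: at line 5 remove [jghao] add [sar] -> 12 lines: giypm awvdu rwlt zvnr nao sar bxnop kqe hfowy fbteb vhpf efv
Hunk 3: at line 2 remove [rwlt] add [jfrlg,adz,wgw] -> 14 lines: giypm awvdu jfrlg adz wgw zvnr nao sar bxnop kqe hfowy fbteb vhpf efv
Final line 2: awvdu

Answer: awvdu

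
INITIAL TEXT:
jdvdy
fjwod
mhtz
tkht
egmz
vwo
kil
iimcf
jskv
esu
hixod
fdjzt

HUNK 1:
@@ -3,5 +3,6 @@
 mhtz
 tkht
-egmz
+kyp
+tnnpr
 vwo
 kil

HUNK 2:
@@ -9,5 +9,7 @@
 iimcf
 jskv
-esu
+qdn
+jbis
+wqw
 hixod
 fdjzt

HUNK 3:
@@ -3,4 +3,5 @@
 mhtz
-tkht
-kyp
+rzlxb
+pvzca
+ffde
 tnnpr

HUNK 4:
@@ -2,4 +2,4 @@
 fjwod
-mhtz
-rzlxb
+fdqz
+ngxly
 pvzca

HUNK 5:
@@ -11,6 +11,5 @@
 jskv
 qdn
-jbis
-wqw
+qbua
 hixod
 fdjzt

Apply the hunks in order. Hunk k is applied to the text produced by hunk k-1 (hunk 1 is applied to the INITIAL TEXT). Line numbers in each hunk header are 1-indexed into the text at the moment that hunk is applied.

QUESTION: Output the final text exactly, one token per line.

Hunk 1: at line 3 remove [egmz] add [kyp,tnnpr] -> 13 lines: jdvdy fjwod mhtz tkht kyp tnnpr vwo kil iimcf jskv esu hixod fdjzt
Hunk 2: at line 9 remove [esu] add [qdn,jbis,wqw] -> 15 lines: jdvdy fjwod mhtz tkht kyp tnnpr vwo kil iimcf jskv qdn jbis wqw hixod fdjzt
Hunk 3: at line 3 remove [tkht,kyp] add [rzlxb,pvzca,ffde] -> 16 lines: jdvdy fjwod mhtz rzlxb pvzca ffde tnnpr vwo kil iimcf jskv qdn jbis wqw hixod fdjzt
Hunk 4: at line 2 remove [mhtz,rzlxb] add [fdqz,ngxly] -> 16 lines: jdvdy fjwod fdqz ngxly pvzca ffde tnnpr vwo kil iimcf jskv qdn jbis wqw hixod fdjzt
Hunk 5: at line 11 remove [jbis,wqw] add [qbua] -> 15 lines: jdvdy fjwod fdqz ngxly pvzca ffde tnnpr vwo kil iimcf jskv qdn qbua hixod fdjzt

Answer: jdvdy
fjwod
fdqz
ngxly
pvzca
ffde
tnnpr
vwo
kil
iimcf
jskv
qdn
qbua
hixod
fdjzt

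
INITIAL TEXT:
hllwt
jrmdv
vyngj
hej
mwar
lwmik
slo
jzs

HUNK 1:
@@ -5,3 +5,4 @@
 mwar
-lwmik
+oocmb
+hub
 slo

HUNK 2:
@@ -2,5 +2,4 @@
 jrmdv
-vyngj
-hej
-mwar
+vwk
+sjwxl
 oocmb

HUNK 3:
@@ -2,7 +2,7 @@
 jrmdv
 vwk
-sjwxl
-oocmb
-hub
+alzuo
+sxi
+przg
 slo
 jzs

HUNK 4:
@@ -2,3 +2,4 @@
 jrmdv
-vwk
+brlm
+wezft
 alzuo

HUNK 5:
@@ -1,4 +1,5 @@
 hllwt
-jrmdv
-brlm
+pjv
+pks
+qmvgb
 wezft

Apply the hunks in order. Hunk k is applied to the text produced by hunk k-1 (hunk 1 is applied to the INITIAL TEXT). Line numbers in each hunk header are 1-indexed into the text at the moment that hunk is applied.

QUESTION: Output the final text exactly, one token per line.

Answer: hllwt
pjv
pks
qmvgb
wezft
alzuo
sxi
przg
slo
jzs

Derivation:
Hunk 1: at line 5 remove [lwmik] add [oocmb,hub] -> 9 lines: hllwt jrmdv vyngj hej mwar oocmb hub slo jzs
Hunk 2: at line 2 remove [vyngj,hej,mwar] add [vwk,sjwxl] -> 8 lines: hllwt jrmdv vwk sjwxl oocmb hub slo jzs
Hunk 3: at line 2 remove [sjwxl,oocmb,hub] add [alzuo,sxi,przg] -> 8 lines: hllwt jrmdv vwk alzuo sxi przg slo jzs
Hunk 4: at line 2 remove [vwk] add [brlm,wezft] -> 9 lines: hllwt jrmdv brlm wezft alzuo sxi przg slo jzs
Hunk 5: at line 1 remove [jrmdv,brlm] add [pjv,pks,qmvgb] -> 10 lines: hllwt pjv pks qmvgb wezft alzuo sxi przg slo jzs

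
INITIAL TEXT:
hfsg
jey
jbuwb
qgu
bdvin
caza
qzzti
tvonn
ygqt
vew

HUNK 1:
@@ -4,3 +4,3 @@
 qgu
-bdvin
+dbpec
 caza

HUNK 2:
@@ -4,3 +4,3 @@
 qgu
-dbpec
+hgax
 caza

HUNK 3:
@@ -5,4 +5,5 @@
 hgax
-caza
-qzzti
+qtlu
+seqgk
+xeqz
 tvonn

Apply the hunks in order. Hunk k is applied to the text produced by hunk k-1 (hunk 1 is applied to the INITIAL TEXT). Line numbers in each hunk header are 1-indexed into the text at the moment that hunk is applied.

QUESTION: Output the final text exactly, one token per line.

Answer: hfsg
jey
jbuwb
qgu
hgax
qtlu
seqgk
xeqz
tvonn
ygqt
vew

Derivation:
Hunk 1: at line 4 remove [bdvin] add [dbpec] -> 10 lines: hfsg jey jbuwb qgu dbpec caza qzzti tvonn ygqt vew
Hunk 2: at line 4 remove [dbpec] add [hgax] -> 10 lines: hfsg jey jbuwb qgu hgax caza qzzti tvonn ygqt vew
Hunk 3: at line 5 remove [caza,qzzti] add [qtlu,seqgk,xeqz] -> 11 lines: hfsg jey jbuwb qgu hgax qtlu seqgk xeqz tvonn ygqt vew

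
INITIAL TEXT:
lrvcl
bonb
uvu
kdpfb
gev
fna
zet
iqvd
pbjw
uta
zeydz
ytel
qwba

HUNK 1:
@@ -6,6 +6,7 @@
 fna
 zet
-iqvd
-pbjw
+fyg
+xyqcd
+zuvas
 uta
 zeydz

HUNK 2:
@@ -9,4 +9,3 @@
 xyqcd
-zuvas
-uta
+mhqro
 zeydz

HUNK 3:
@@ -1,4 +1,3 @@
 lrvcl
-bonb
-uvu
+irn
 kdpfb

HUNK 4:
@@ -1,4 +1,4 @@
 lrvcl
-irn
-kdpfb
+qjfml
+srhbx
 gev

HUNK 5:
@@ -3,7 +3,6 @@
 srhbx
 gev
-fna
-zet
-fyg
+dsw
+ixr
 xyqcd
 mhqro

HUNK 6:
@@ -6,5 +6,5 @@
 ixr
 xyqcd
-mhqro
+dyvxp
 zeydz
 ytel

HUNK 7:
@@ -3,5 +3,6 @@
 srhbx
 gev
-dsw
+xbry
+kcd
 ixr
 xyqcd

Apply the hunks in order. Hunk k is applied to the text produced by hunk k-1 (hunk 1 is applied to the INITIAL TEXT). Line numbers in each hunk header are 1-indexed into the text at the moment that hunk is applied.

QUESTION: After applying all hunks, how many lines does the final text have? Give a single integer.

Answer: 12

Derivation:
Hunk 1: at line 6 remove [iqvd,pbjw] add [fyg,xyqcd,zuvas] -> 14 lines: lrvcl bonb uvu kdpfb gev fna zet fyg xyqcd zuvas uta zeydz ytel qwba
Hunk 2: at line 9 remove [zuvas,uta] add [mhqro] -> 13 lines: lrvcl bonb uvu kdpfb gev fna zet fyg xyqcd mhqro zeydz ytel qwba
Hunk 3: at line 1 remove [bonb,uvu] add [irn] -> 12 lines: lrvcl irn kdpfb gev fna zet fyg xyqcd mhqro zeydz ytel qwba
Hunk 4: at line 1 remove [irn,kdpfb] add [qjfml,srhbx] -> 12 lines: lrvcl qjfml srhbx gev fna zet fyg xyqcd mhqro zeydz ytel qwba
Hunk 5: at line 3 remove [fna,zet,fyg] add [dsw,ixr] -> 11 lines: lrvcl qjfml srhbx gev dsw ixr xyqcd mhqro zeydz ytel qwba
Hunk 6: at line 6 remove [mhqro] add [dyvxp] -> 11 lines: lrvcl qjfml srhbx gev dsw ixr xyqcd dyvxp zeydz ytel qwba
Hunk 7: at line 3 remove [dsw] add [xbry,kcd] -> 12 lines: lrvcl qjfml srhbx gev xbry kcd ixr xyqcd dyvxp zeydz ytel qwba
Final line count: 12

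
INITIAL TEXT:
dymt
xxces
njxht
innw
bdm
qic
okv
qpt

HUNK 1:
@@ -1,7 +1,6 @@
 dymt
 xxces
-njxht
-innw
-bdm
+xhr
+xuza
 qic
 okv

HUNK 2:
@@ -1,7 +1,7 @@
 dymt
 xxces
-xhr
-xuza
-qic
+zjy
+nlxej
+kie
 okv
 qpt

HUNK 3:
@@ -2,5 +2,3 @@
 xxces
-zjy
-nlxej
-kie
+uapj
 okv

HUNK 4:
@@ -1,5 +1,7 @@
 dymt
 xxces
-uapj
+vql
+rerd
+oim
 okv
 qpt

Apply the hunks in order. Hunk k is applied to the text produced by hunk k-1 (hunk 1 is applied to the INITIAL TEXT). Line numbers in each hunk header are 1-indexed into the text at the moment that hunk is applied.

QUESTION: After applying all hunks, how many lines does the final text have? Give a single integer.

Hunk 1: at line 1 remove [njxht,innw,bdm] add [xhr,xuza] -> 7 lines: dymt xxces xhr xuza qic okv qpt
Hunk 2: at line 1 remove [xhr,xuza,qic] add [zjy,nlxej,kie] -> 7 lines: dymt xxces zjy nlxej kie okv qpt
Hunk 3: at line 2 remove [zjy,nlxej,kie] add [uapj] -> 5 lines: dymt xxces uapj okv qpt
Hunk 4: at line 1 remove [uapj] add [vql,rerd,oim] -> 7 lines: dymt xxces vql rerd oim okv qpt
Final line count: 7

Answer: 7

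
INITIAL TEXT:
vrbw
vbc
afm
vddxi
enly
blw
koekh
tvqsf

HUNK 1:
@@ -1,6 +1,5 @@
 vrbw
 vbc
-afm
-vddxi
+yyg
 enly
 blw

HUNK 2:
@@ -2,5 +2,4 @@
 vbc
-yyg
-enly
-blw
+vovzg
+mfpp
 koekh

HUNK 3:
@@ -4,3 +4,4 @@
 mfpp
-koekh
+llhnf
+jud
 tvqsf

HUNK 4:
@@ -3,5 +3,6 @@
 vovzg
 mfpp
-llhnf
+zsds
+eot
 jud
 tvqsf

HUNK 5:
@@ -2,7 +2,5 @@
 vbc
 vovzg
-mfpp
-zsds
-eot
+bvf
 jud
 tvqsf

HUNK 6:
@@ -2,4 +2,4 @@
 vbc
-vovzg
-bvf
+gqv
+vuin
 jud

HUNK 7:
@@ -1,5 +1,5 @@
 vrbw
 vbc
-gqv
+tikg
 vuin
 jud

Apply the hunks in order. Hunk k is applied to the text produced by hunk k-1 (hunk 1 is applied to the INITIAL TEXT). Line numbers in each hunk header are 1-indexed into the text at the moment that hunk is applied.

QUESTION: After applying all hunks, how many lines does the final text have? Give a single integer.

Hunk 1: at line 1 remove [afm,vddxi] add [yyg] -> 7 lines: vrbw vbc yyg enly blw koekh tvqsf
Hunk 2: at line 2 remove [yyg,enly,blw] add [vovzg,mfpp] -> 6 lines: vrbw vbc vovzg mfpp koekh tvqsf
Hunk 3: at line 4 remove [koekh] add [llhnf,jud] -> 7 lines: vrbw vbc vovzg mfpp llhnf jud tvqsf
Hunk 4: at line 3 remove [llhnf] add [zsds,eot] -> 8 lines: vrbw vbc vovzg mfpp zsds eot jud tvqsf
Hunk 5: at line 2 remove [mfpp,zsds,eot] add [bvf] -> 6 lines: vrbw vbc vovzg bvf jud tvqsf
Hunk 6: at line 2 remove [vovzg,bvf] add [gqv,vuin] -> 6 lines: vrbw vbc gqv vuin jud tvqsf
Hunk 7: at line 1 remove [gqv] add [tikg] -> 6 lines: vrbw vbc tikg vuin jud tvqsf
Final line count: 6

Answer: 6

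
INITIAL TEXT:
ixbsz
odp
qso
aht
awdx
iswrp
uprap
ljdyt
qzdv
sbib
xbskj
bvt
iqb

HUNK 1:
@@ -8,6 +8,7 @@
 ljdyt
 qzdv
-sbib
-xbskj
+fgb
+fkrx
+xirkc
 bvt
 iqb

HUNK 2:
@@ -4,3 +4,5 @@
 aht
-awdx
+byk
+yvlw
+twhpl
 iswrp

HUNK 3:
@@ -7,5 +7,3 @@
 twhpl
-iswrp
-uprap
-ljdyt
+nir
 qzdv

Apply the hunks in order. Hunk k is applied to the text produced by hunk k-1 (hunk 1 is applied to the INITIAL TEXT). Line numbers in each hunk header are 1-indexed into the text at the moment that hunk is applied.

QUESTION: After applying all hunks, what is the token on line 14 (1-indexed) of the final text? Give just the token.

Answer: iqb

Derivation:
Hunk 1: at line 8 remove [sbib,xbskj] add [fgb,fkrx,xirkc] -> 14 lines: ixbsz odp qso aht awdx iswrp uprap ljdyt qzdv fgb fkrx xirkc bvt iqb
Hunk 2: at line 4 remove [awdx] add [byk,yvlw,twhpl] -> 16 lines: ixbsz odp qso aht byk yvlw twhpl iswrp uprap ljdyt qzdv fgb fkrx xirkc bvt iqb
Hunk 3: at line 7 remove [iswrp,uprap,ljdyt] add [nir] -> 14 lines: ixbsz odp qso aht byk yvlw twhpl nir qzdv fgb fkrx xirkc bvt iqb
Final line 14: iqb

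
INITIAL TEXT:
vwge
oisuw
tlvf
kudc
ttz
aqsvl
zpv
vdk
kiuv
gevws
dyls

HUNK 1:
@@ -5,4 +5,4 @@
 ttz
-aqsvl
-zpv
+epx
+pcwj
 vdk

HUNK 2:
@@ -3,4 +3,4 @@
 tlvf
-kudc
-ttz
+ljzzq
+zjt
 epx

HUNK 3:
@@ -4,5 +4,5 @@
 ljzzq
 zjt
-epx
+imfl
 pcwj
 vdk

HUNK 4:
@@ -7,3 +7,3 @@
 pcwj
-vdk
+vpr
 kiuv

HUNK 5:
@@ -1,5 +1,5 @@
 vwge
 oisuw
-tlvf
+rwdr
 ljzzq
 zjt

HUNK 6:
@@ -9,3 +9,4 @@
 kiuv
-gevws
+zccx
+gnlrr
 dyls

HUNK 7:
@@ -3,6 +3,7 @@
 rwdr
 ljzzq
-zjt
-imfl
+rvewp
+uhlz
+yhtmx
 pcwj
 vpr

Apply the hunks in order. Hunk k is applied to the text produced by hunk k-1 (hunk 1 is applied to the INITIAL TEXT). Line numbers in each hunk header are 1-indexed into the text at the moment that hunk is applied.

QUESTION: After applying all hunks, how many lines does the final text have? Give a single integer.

Answer: 13

Derivation:
Hunk 1: at line 5 remove [aqsvl,zpv] add [epx,pcwj] -> 11 lines: vwge oisuw tlvf kudc ttz epx pcwj vdk kiuv gevws dyls
Hunk 2: at line 3 remove [kudc,ttz] add [ljzzq,zjt] -> 11 lines: vwge oisuw tlvf ljzzq zjt epx pcwj vdk kiuv gevws dyls
Hunk 3: at line 4 remove [epx] add [imfl] -> 11 lines: vwge oisuw tlvf ljzzq zjt imfl pcwj vdk kiuv gevws dyls
Hunk 4: at line 7 remove [vdk] add [vpr] -> 11 lines: vwge oisuw tlvf ljzzq zjt imfl pcwj vpr kiuv gevws dyls
Hunk 5: at line 1 remove [tlvf] add [rwdr] -> 11 lines: vwge oisuw rwdr ljzzq zjt imfl pcwj vpr kiuv gevws dyls
Hunk 6: at line 9 remove [gevws] add [zccx,gnlrr] -> 12 lines: vwge oisuw rwdr ljzzq zjt imfl pcwj vpr kiuv zccx gnlrr dyls
Hunk 7: at line 3 remove [zjt,imfl] add [rvewp,uhlz,yhtmx] -> 13 lines: vwge oisuw rwdr ljzzq rvewp uhlz yhtmx pcwj vpr kiuv zccx gnlrr dyls
Final line count: 13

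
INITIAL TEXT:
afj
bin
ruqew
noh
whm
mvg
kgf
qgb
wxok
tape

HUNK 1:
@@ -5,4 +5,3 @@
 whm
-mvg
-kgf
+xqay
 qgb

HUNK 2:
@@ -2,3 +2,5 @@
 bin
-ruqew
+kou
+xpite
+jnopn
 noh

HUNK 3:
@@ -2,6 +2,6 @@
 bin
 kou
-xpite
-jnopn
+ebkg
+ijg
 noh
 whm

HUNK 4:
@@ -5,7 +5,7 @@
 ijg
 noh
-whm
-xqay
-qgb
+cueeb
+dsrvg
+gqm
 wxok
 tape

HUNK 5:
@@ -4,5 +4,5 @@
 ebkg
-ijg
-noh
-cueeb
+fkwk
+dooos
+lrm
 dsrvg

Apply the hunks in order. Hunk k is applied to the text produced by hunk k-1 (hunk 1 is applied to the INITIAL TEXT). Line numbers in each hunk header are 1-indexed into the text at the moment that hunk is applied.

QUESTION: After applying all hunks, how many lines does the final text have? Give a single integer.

Hunk 1: at line 5 remove [mvg,kgf] add [xqay] -> 9 lines: afj bin ruqew noh whm xqay qgb wxok tape
Hunk 2: at line 2 remove [ruqew] add [kou,xpite,jnopn] -> 11 lines: afj bin kou xpite jnopn noh whm xqay qgb wxok tape
Hunk 3: at line 2 remove [xpite,jnopn] add [ebkg,ijg] -> 11 lines: afj bin kou ebkg ijg noh whm xqay qgb wxok tape
Hunk 4: at line 5 remove [whm,xqay,qgb] add [cueeb,dsrvg,gqm] -> 11 lines: afj bin kou ebkg ijg noh cueeb dsrvg gqm wxok tape
Hunk 5: at line 4 remove [ijg,noh,cueeb] add [fkwk,dooos,lrm] -> 11 lines: afj bin kou ebkg fkwk dooos lrm dsrvg gqm wxok tape
Final line count: 11

Answer: 11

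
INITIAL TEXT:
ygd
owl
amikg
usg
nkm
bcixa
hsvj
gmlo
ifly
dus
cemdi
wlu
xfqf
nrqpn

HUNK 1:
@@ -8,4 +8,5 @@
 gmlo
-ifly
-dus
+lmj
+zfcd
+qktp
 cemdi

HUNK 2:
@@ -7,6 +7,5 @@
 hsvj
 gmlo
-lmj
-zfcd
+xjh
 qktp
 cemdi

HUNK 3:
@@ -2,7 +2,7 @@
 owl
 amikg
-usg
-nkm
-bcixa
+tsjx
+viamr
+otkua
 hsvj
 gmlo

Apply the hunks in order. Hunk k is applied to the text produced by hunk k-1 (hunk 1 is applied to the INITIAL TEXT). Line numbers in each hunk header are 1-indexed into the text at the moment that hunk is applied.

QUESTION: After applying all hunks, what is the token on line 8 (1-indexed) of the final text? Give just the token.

Hunk 1: at line 8 remove [ifly,dus] add [lmj,zfcd,qktp] -> 15 lines: ygd owl amikg usg nkm bcixa hsvj gmlo lmj zfcd qktp cemdi wlu xfqf nrqpn
Hunk 2: at line 7 remove [lmj,zfcd] add [xjh] -> 14 lines: ygd owl amikg usg nkm bcixa hsvj gmlo xjh qktp cemdi wlu xfqf nrqpn
Hunk 3: at line 2 remove [usg,nkm,bcixa] add [tsjx,viamr,otkua] -> 14 lines: ygd owl amikg tsjx viamr otkua hsvj gmlo xjh qktp cemdi wlu xfqf nrqpn
Final line 8: gmlo

Answer: gmlo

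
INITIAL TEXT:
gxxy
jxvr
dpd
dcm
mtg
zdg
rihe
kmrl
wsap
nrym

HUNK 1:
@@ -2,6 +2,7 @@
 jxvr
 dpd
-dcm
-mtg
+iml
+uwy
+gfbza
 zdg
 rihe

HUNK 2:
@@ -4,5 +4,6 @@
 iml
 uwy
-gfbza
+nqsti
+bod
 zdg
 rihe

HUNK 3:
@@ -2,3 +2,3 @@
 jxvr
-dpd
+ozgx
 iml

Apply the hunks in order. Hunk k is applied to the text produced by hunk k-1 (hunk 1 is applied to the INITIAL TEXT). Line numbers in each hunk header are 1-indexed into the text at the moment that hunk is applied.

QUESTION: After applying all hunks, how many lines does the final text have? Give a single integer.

Answer: 12

Derivation:
Hunk 1: at line 2 remove [dcm,mtg] add [iml,uwy,gfbza] -> 11 lines: gxxy jxvr dpd iml uwy gfbza zdg rihe kmrl wsap nrym
Hunk 2: at line 4 remove [gfbza] add [nqsti,bod] -> 12 lines: gxxy jxvr dpd iml uwy nqsti bod zdg rihe kmrl wsap nrym
Hunk 3: at line 2 remove [dpd] add [ozgx] -> 12 lines: gxxy jxvr ozgx iml uwy nqsti bod zdg rihe kmrl wsap nrym
Final line count: 12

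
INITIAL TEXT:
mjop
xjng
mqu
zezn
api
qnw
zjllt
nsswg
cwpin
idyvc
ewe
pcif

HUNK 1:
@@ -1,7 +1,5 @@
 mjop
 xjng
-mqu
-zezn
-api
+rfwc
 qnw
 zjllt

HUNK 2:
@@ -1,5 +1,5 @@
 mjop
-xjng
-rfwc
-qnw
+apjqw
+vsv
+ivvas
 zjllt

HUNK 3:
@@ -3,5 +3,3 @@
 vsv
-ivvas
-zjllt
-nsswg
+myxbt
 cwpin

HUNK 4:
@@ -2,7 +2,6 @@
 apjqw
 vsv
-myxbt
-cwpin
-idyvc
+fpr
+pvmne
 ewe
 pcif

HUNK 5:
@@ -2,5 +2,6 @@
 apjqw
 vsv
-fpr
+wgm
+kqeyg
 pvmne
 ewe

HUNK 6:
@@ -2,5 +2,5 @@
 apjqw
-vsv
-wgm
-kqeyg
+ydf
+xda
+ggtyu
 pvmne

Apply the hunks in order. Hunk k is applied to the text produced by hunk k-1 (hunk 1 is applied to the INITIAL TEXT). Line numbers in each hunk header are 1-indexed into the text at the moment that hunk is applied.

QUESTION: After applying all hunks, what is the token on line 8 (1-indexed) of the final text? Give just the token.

Hunk 1: at line 1 remove [mqu,zezn,api] add [rfwc] -> 10 lines: mjop xjng rfwc qnw zjllt nsswg cwpin idyvc ewe pcif
Hunk 2: at line 1 remove [xjng,rfwc,qnw] add [apjqw,vsv,ivvas] -> 10 lines: mjop apjqw vsv ivvas zjllt nsswg cwpin idyvc ewe pcif
Hunk 3: at line 3 remove [ivvas,zjllt,nsswg] add [myxbt] -> 8 lines: mjop apjqw vsv myxbt cwpin idyvc ewe pcif
Hunk 4: at line 2 remove [myxbt,cwpin,idyvc] add [fpr,pvmne] -> 7 lines: mjop apjqw vsv fpr pvmne ewe pcif
Hunk 5: at line 2 remove [fpr] add [wgm,kqeyg] -> 8 lines: mjop apjqw vsv wgm kqeyg pvmne ewe pcif
Hunk 6: at line 2 remove [vsv,wgm,kqeyg] add [ydf,xda,ggtyu] -> 8 lines: mjop apjqw ydf xda ggtyu pvmne ewe pcif
Final line 8: pcif

Answer: pcif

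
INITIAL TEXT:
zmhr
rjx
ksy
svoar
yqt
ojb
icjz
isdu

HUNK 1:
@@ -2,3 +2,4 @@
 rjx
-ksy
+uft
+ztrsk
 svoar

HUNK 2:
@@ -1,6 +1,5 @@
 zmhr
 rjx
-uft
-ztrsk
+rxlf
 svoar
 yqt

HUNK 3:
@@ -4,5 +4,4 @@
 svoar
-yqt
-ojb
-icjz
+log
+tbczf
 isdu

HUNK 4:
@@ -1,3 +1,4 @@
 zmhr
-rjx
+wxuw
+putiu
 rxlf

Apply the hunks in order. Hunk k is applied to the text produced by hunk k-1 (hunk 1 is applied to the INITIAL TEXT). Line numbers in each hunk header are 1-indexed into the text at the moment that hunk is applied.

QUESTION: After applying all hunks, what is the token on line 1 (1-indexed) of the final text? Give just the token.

Answer: zmhr

Derivation:
Hunk 1: at line 2 remove [ksy] add [uft,ztrsk] -> 9 lines: zmhr rjx uft ztrsk svoar yqt ojb icjz isdu
Hunk 2: at line 1 remove [uft,ztrsk] add [rxlf] -> 8 lines: zmhr rjx rxlf svoar yqt ojb icjz isdu
Hunk 3: at line 4 remove [yqt,ojb,icjz] add [log,tbczf] -> 7 lines: zmhr rjx rxlf svoar log tbczf isdu
Hunk 4: at line 1 remove [rjx] add [wxuw,putiu] -> 8 lines: zmhr wxuw putiu rxlf svoar log tbczf isdu
Final line 1: zmhr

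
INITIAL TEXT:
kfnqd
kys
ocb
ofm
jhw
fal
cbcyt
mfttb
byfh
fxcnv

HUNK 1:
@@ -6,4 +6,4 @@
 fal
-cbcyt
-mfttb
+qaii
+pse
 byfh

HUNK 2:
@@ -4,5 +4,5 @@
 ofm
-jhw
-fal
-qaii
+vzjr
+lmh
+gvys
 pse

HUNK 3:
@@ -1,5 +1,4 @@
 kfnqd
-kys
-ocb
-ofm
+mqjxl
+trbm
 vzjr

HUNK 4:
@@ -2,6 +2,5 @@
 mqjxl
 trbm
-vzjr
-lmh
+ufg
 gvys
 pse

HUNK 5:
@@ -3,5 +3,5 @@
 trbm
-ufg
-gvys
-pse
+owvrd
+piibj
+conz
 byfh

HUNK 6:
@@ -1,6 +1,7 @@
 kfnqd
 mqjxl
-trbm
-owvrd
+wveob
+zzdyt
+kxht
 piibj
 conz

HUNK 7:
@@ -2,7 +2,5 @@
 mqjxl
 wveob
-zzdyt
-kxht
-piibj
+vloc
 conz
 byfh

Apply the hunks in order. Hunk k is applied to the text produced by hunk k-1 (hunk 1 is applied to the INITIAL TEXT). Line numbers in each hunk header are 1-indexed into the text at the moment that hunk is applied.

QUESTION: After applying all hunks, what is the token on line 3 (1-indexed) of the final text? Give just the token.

Hunk 1: at line 6 remove [cbcyt,mfttb] add [qaii,pse] -> 10 lines: kfnqd kys ocb ofm jhw fal qaii pse byfh fxcnv
Hunk 2: at line 4 remove [jhw,fal,qaii] add [vzjr,lmh,gvys] -> 10 lines: kfnqd kys ocb ofm vzjr lmh gvys pse byfh fxcnv
Hunk 3: at line 1 remove [kys,ocb,ofm] add [mqjxl,trbm] -> 9 lines: kfnqd mqjxl trbm vzjr lmh gvys pse byfh fxcnv
Hunk 4: at line 2 remove [vzjr,lmh] add [ufg] -> 8 lines: kfnqd mqjxl trbm ufg gvys pse byfh fxcnv
Hunk 5: at line 3 remove [ufg,gvys,pse] add [owvrd,piibj,conz] -> 8 lines: kfnqd mqjxl trbm owvrd piibj conz byfh fxcnv
Hunk 6: at line 1 remove [trbm,owvrd] add [wveob,zzdyt,kxht] -> 9 lines: kfnqd mqjxl wveob zzdyt kxht piibj conz byfh fxcnv
Hunk 7: at line 2 remove [zzdyt,kxht,piibj] add [vloc] -> 7 lines: kfnqd mqjxl wveob vloc conz byfh fxcnv
Final line 3: wveob

Answer: wveob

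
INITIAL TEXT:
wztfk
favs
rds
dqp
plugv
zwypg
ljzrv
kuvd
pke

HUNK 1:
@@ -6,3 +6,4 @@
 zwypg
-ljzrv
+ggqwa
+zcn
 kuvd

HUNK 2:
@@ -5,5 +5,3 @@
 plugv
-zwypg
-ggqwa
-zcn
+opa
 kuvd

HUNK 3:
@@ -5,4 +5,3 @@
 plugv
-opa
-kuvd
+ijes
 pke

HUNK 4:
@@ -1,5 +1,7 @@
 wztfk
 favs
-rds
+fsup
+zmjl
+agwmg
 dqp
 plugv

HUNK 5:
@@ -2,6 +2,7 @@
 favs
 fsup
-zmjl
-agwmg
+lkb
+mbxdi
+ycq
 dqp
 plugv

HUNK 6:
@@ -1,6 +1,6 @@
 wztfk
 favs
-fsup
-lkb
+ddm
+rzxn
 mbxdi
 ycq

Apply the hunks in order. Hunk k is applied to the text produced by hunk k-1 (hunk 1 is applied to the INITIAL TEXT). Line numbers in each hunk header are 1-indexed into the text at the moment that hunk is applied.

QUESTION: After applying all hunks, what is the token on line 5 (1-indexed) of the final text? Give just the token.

Hunk 1: at line 6 remove [ljzrv] add [ggqwa,zcn] -> 10 lines: wztfk favs rds dqp plugv zwypg ggqwa zcn kuvd pke
Hunk 2: at line 5 remove [zwypg,ggqwa,zcn] add [opa] -> 8 lines: wztfk favs rds dqp plugv opa kuvd pke
Hunk 3: at line 5 remove [opa,kuvd] add [ijes] -> 7 lines: wztfk favs rds dqp plugv ijes pke
Hunk 4: at line 1 remove [rds] add [fsup,zmjl,agwmg] -> 9 lines: wztfk favs fsup zmjl agwmg dqp plugv ijes pke
Hunk 5: at line 2 remove [zmjl,agwmg] add [lkb,mbxdi,ycq] -> 10 lines: wztfk favs fsup lkb mbxdi ycq dqp plugv ijes pke
Hunk 6: at line 1 remove [fsup,lkb] add [ddm,rzxn] -> 10 lines: wztfk favs ddm rzxn mbxdi ycq dqp plugv ijes pke
Final line 5: mbxdi

Answer: mbxdi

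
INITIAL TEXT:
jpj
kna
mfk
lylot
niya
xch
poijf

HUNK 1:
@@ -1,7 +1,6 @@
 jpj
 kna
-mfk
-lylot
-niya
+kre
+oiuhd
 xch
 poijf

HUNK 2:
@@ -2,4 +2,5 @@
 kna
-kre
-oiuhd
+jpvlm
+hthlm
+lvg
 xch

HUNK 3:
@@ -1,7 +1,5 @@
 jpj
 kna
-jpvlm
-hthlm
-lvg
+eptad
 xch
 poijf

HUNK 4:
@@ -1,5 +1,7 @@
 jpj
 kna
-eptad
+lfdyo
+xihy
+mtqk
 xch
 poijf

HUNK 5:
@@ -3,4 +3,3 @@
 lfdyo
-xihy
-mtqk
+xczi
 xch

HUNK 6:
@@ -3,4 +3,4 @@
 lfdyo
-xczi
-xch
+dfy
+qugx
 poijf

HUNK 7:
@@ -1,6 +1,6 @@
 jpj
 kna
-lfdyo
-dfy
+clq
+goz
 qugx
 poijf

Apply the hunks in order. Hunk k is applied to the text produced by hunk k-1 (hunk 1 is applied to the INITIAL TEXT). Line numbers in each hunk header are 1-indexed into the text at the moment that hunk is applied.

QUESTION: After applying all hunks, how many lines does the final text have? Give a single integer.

Answer: 6

Derivation:
Hunk 1: at line 1 remove [mfk,lylot,niya] add [kre,oiuhd] -> 6 lines: jpj kna kre oiuhd xch poijf
Hunk 2: at line 2 remove [kre,oiuhd] add [jpvlm,hthlm,lvg] -> 7 lines: jpj kna jpvlm hthlm lvg xch poijf
Hunk 3: at line 1 remove [jpvlm,hthlm,lvg] add [eptad] -> 5 lines: jpj kna eptad xch poijf
Hunk 4: at line 1 remove [eptad] add [lfdyo,xihy,mtqk] -> 7 lines: jpj kna lfdyo xihy mtqk xch poijf
Hunk 5: at line 3 remove [xihy,mtqk] add [xczi] -> 6 lines: jpj kna lfdyo xczi xch poijf
Hunk 6: at line 3 remove [xczi,xch] add [dfy,qugx] -> 6 lines: jpj kna lfdyo dfy qugx poijf
Hunk 7: at line 1 remove [lfdyo,dfy] add [clq,goz] -> 6 lines: jpj kna clq goz qugx poijf
Final line count: 6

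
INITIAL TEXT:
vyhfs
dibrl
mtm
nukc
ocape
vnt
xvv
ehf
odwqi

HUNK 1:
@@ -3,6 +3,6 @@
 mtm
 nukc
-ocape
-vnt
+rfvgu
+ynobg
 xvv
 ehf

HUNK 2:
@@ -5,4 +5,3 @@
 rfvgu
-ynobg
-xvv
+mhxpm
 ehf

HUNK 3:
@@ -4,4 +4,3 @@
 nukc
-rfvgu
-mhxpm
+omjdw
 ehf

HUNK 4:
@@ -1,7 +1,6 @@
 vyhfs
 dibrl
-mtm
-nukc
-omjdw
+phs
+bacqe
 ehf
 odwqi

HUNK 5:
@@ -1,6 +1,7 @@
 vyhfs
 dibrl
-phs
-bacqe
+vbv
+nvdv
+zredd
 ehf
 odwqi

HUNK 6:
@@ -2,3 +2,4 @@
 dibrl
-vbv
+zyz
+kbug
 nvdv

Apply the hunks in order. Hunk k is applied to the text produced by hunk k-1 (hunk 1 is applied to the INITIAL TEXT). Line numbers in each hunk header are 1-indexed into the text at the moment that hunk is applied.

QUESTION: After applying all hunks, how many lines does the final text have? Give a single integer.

Answer: 8

Derivation:
Hunk 1: at line 3 remove [ocape,vnt] add [rfvgu,ynobg] -> 9 lines: vyhfs dibrl mtm nukc rfvgu ynobg xvv ehf odwqi
Hunk 2: at line 5 remove [ynobg,xvv] add [mhxpm] -> 8 lines: vyhfs dibrl mtm nukc rfvgu mhxpm ehf odwqi
Hunk 3: at line 4 remove [rfvgu,mhxpm] add [omjdw] -> 7 lines: vyhfs dibrl mtm nukc omjdw ehf odwqi
Hunk 4: at line 1 remove [mtm,nukc,omjdw] add [phs,bacqe] -> 6 lines: vyhfs dibrl phs bacqe ehf odwqi
Hunk 5: at line 1 remove [phs,bacqe] add [vbv,nvdv,zredd] -> 7 lines: vyhfs dibrl vbv nvdv zredd ehf odwqi
Hunk 6: at line 2 remove [vbv] add [zyz,kbug] -> 8 lines: vyhfs dibrl zyz kbug nvdv zredd ehf odwqi
Final line count: 8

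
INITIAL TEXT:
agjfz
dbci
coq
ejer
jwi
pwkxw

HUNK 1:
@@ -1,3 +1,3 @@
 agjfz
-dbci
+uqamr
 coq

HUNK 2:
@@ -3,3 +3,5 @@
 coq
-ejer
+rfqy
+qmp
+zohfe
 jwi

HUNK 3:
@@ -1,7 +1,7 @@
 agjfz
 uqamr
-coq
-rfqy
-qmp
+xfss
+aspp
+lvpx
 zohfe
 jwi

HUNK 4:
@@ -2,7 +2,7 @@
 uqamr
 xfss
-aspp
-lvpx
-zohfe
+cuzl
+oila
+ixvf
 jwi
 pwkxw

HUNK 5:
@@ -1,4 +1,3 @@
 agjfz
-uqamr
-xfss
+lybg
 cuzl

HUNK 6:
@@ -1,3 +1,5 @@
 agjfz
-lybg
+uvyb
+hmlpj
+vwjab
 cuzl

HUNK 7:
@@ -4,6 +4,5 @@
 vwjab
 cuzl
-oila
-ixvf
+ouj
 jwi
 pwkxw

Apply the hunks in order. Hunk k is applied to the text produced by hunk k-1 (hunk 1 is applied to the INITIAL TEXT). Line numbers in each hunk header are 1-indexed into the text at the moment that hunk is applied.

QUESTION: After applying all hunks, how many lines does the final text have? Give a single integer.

Answer: 8

Derivation:
Hunk 1: at line 1 remove [dbci] add [uqamr] -> 6 lines: agjfz uqamr coq ejer jwi pwkxw
Hunk 2: at line 3 remove [ejer] add [rfqy,qmp,zohfe] -> 8 lines: agjfz uqamr coq rfqy qmp zohfe jwi pwkxw
Hunk 3: at line 1 remove [coq,rfqy,qmp] add [xfss,aspp,lvpx] -> 8 lines: agjfz uqamr xfss aspp lvpx zohfe jwi pwkxw
Hunk 4: at line 2 remove [aspp,lvpx,zohfe] add [cuzl,oila,ixvf] -> 8 lines: agjfz uqamr xfss cuzl oila ixvf jwi pwkxw
Hunk 5: at line 1 remove [uqamr,xfss] add [lybg] -> 7 lines: agjfz lybg cuzl oila ixvf jwi pwkxw
Hunk 6: at line 1 remove [lybg] add [uvyb,hmlpj,vwjab] -> 9 lines: agjfz uvyb hmlpj vwjab cuzl oila ixvf jwi pwkxw
Hunk 7: at line 4 remove [oila,ixvf] add [ouj] -> 8 lines: agjfz uvyb hmlpj vwjab cuzl ouj jwi pwkxw
Final line count: 8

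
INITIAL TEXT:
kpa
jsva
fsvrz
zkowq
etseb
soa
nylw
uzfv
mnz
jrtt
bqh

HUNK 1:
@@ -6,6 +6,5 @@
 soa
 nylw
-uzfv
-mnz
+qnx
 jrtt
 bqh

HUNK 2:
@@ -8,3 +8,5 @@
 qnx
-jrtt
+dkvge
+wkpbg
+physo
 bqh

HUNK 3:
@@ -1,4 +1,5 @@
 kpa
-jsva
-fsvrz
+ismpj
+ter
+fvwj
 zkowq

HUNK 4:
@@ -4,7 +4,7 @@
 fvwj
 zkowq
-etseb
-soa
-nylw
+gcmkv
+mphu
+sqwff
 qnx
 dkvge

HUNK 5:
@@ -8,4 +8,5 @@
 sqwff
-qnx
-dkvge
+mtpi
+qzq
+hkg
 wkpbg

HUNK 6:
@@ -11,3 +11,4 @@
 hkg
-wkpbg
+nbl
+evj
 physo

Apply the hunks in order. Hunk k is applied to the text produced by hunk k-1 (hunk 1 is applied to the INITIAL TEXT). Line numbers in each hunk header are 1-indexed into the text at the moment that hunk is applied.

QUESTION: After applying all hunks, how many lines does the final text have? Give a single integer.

Answer: 15

Derivation:
Hunk 1: at line 6 remove [uzfv,mnz] add [qnx] -> 10 lines: kpa jsva fsvrz zkowq etseb soa nylw qnx jrtt bqh
Hunk 2: at line 8 remove [jrtt] add [dkvge,wkpbg,physo] -> 12 lines: kpa jsva fsvrz zkowq etseb soa nylw qnx dkvge wkpbg physo bqh
Hunk 3: at line 1 remove [jsva,fsvrz] add [ismpj,ter,fvwj] -> 13 lines: kpa ismpj ter fvwj zkowq etseb soa nylw qnx dkvge wkpbg physo bqh
Hunk 4: at line 4 remove [etseb,soa,nylw] add [gcmkv,mphu,sqwff] -> 13 lines: kpa ismpj ter fvwj zkowq gcmkv mphu sqwff qnx dkvge wkpbg physo bqh
Hunk 5: at line 8 remove [qnx,dkvge] add [mtpi,qzq,hkg] -> 14 lines: kpa ismpj ter fvwj zkowq gcmkv mphu sqwff mtpi qzq hkg wkpbg physo bqh
Hunk 6: at line 11 remove [wkpbg] add [nbl,evj] -> 15 lines: kpa ismpj ter fvwj zkowq gcmkv mphu sqwff mtpi qzq hkg nbl evj physo bqh
Final line count: 15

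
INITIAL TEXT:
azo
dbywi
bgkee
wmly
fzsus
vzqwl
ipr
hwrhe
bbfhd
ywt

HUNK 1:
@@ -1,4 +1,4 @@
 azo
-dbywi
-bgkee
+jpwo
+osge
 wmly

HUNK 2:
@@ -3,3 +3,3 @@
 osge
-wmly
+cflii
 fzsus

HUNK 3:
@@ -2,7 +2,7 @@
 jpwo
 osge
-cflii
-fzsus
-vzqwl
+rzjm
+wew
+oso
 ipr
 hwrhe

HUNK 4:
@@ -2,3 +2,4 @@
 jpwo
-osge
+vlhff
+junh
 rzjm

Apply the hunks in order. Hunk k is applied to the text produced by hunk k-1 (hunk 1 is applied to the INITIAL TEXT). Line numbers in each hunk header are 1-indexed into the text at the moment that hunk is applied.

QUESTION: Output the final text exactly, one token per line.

Hunk 1: at line 1 remove [dbywi,bgkee] add [jpwo,osge] -> 10 lines: azo jpwo osge wmly fzsus vzqwl ipr hwrhe bbfhd ywt
Hunk 2: at line 3 remove [wmly] add [cflii] -> 10 lines: azo jpwo osge cflii fzsus vzqwl ipr hwrhe bbfhd ywt
Hunk 3: at line 2 remove [cflii,fzsus,vzqwl] add [rzjm,wew,oso] -> 10 lines: azo jpwo osge rzjm wew oso ipr hwrhe bbfhd ywt
Hunk 4: at line 2 remove [osge] add [vlhff,junh] -> 11 lines: azo jpwo vlhff junh rzjm wew oso ipr hwrhe bbfhd ywt

Answer: azo
jpwo
vlhff
junh
rzjm
wew
oso
ipr
hwrhe
bbfhd
ywt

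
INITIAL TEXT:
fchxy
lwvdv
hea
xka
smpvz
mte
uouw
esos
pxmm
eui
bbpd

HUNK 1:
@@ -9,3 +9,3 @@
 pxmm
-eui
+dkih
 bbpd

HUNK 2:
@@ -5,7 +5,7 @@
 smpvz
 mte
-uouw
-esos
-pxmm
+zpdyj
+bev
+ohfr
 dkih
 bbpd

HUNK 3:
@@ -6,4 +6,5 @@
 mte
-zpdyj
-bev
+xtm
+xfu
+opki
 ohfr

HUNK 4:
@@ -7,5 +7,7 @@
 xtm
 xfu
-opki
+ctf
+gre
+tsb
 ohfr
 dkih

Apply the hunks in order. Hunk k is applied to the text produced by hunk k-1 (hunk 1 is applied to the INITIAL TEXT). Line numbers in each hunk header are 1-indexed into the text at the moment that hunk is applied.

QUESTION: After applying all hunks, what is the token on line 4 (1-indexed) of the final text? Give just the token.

Hunk 1: at line 9 remove [eui] add [dkih] -> 11 lines: fchxy lwvdv hea xka smpvz mte uouw esos pxmm dkih bbpd
Hunk 2: at line 5 remove [uouw,esos,pxmm] add [zpdyj,bev,ohfr] -> 11 lines: fchxy lwvdv hea xka smpvz mte zpdyj bev ohfr dkih bbpd
Hunk 3: at line 6 remove [zpdyj,bev] add [xtm,xfu,opki] -> 12 lines: fchxy lwvdv hea xka smpvz mte xtm xfu opki ohfr dkih bbpd
Hunk 4: at line 7 remove [opki] add [ctf,gre,tsb] -> 14 lines: fchxy lwvdv hea xka smpvz mte xtm xfu ctf gre tsb ohfr dkih bbpd
Final line 4: xka

Answer: xka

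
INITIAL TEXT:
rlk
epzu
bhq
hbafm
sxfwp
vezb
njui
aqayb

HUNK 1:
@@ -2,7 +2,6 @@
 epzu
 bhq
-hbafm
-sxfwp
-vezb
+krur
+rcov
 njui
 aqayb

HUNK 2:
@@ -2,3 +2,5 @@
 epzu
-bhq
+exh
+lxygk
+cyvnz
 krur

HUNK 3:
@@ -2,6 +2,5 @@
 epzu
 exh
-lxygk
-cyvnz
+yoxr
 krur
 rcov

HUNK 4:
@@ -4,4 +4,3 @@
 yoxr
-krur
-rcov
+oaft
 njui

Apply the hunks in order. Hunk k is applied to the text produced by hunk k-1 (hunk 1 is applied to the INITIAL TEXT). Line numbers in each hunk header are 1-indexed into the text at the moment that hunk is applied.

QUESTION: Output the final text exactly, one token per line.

Answer: rlk
epzu
exh
yoxr
oaft
njui
aqayb

Derivation:
Hunk 1: at line 2 remove [hbafm,sxfwp,vezb] add [krur,rcov] -> 7 lines: rlk epzu bhq krur rcov njui aqayb
Hunk 2: at line 2 remove [bhq] add [exh,lxygk,cyvnz] -> 9 lines: rlk epzu exh lxygk cyvnz krur rcov njui aqayb
Hunk 3: at line 2 remove [lxygk,cyvnz] add [yoxr] -> 8 lines: rlk epzu exh yoxr krur rcov njui aqayb
Hunk 4: at line 4 remove [krur,rcov] add [oaft] -> 7 lines: rlk epzu exh yoxr oaft njui aqayb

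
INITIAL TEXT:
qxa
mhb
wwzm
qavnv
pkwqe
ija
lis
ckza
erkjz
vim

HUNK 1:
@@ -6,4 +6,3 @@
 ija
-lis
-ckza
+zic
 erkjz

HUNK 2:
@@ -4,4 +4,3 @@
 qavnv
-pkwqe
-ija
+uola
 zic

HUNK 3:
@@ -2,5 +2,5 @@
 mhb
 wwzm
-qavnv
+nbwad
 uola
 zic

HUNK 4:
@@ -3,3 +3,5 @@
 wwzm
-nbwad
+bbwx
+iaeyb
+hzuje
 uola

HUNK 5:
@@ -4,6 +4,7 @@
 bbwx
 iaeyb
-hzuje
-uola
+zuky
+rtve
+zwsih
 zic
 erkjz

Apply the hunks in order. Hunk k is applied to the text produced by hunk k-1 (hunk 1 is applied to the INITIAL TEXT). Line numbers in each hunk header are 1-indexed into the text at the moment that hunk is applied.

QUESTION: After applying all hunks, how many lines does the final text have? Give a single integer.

Hunk 1: at line 6 remove [lis,ckza] add [zic] -> 9 lines: qxa mhb wwzm qavnv pkwqe ija zic erkjz vim
Hunk 2: at line 4 remove [pkwqe,ija] add [uola] -> 8 lines: qxa mhb wwzm qavnv uola zic erkjz vim
Hunk 3: at line 2 remove [qavnv] add [nbwad] -> 8 lines: qxa mhb wwzm nbwad uola zic erkjz vim
Hunk 4: at line 3 remove [nbwad] add [bbwx,iaeyb,hzuje] -> 10 lines: qxa mhb wwzm bbwx iaeyb hzuje uola zic erkjz vim
Hunk 5: at line 4 remove [hzuje,uola] add [zuky,rtve,zwsih] -> 11 lines: qxa mhb wwzm bbwx iaeyb zuky rtve zwsih zic erkjz vim
Final line count: 11

Answer: 11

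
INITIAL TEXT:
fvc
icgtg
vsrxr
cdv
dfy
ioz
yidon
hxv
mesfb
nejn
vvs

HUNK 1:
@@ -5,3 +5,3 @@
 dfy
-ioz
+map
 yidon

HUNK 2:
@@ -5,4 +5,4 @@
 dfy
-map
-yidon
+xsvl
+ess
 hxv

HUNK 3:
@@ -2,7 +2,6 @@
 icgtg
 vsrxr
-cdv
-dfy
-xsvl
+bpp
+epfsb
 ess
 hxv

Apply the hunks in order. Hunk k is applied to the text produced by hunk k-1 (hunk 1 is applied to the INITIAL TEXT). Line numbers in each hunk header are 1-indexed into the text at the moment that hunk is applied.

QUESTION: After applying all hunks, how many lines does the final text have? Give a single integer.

Answer: 10

Derivation:
Hunk 1: at line 5 remove [ioz] add [map] -> 11 lines: fvc icgtg vsrxr cdv dfy map yidon hxv mesfb nejn vvs
Hunk 2: at line 5 remove [map,yidon] add [xsvl,ess] -> 11 lines: fvc icgtg vsrxr cdv dfy xsvl ess hxv mesfb nejn vvs
Hunk 3: at line 2 remove [cdv,dfy,xsvl] add [bpp,epfsb] -> 10 lines: fvc icgtg vsrxr bpp epfsb ess hxv mesfb nejn vvs
Final line count: 10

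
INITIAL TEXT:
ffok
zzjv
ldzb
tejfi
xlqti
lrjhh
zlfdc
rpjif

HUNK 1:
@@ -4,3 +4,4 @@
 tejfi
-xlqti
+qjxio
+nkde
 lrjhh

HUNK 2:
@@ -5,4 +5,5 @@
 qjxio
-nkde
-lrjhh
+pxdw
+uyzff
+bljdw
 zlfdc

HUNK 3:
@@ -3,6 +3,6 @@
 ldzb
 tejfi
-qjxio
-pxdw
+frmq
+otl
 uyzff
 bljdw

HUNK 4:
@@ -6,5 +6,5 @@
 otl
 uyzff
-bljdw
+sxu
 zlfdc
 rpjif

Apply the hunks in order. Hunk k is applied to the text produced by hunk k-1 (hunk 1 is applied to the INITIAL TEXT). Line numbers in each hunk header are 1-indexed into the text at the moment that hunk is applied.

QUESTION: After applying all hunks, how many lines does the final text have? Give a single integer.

Hunk 1: at line 4 remove [xlqti] add [qjxio,nkde] -> 9 lines: ffok zzjv ldzb tejfi qjxio nkde lrjhh zlfdc rpjif
Hunk 2: at line 5 remove [nkde,lrjhh] add [pxdw,uyzff,bljdw] -> 10 lines: ffok zzjv ldzb tejfi qjxio pxdw uyzff bljdw zlfdc rpjif
Hunk 3: at line 3 remove [qjxio,pxdw] add [frmq,otl] -> 10 lines: ffok zzjv ldzb tejfi frmq otl uyzff bljdw zlfdc rpjif
Hunk 4: at line 6 remove [bljdw] add [sxu] -> 10 lines: ffok zzjv ldzb tejfi frmq otl uyzff sxu zlfdc rpjif
Final line count: 10

Answer: 10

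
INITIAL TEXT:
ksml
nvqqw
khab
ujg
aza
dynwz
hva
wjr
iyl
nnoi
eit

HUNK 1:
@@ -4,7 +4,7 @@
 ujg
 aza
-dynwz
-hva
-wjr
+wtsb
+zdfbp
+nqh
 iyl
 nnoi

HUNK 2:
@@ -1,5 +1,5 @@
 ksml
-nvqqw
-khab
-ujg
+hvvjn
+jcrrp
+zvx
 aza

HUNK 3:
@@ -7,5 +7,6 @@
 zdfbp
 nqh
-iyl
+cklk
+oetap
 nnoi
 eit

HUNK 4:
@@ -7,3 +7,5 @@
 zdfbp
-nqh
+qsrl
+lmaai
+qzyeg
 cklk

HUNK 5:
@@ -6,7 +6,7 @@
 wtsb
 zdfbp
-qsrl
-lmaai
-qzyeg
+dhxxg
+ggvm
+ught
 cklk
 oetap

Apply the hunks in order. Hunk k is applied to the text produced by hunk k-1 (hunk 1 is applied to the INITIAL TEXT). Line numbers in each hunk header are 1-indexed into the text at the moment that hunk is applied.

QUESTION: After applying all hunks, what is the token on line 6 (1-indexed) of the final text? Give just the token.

Hunk 1: at line 4 remove [dynwz,hva,wjr] add [wtsb,zdfbp,nqh] -> 11 lines: ksml nvqqw khab ujg aza wtsb zdfbp nqh iyl nnoi eit
Hunk 2: at line 1 remove [nvqqw,khab,ujg] add [hvvjn,jcrrp,zvx] -> 11 lines: ksml hvvjn jcrrp zvx aza wtsb zdfbp nqh iyl nnoi eit
Hunk 3: at line 7 remove [iyl] add [cklk,oetap] -> 12 lines: ksml hvvjn jcrrp zvx aza wtsb zdfbp nqh cklk oetap nnoi eit
Hunk 4: at line 7 remove [nqh] add [qsrl,lmaai,qzyeg] -> 14 lines: ksml hvvjn jcrrp zvx aza wtsb zdfbp qsrl lmaai qzyeg cklk oetap nnoi eit
Hunk 5: at line 6 remove [qsrl,lmaai,qzyeg] add [dhxxg,ggvm,ught] -> 14 lines: ksml hvvjn jcrrp zvx aza wtsb zdfbp dhxxg ggvm ught cklk oetap nnoi eit
Final line 6: wtsb

Answer: wtsb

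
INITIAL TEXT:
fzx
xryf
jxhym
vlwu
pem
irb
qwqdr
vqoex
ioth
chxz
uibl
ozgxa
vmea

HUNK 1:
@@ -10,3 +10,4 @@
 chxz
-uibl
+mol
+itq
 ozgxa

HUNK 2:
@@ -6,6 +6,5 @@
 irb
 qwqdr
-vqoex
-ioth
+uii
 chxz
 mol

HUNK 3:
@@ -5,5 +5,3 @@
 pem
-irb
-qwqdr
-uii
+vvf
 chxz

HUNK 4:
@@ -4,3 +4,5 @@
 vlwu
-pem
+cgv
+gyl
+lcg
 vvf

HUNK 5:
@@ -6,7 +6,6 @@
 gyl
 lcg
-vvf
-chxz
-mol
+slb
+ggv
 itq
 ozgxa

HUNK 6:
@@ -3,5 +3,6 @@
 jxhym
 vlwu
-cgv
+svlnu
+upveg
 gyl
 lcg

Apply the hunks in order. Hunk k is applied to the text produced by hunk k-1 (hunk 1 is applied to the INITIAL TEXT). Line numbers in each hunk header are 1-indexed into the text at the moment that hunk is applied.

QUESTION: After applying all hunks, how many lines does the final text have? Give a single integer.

Answer: 13

Derivation:
Hunk 1: at line 10 remove [uibl] add [mol,itq] -> 14 lines: fzx xryf jxhym vlwu pem irb qwqdr vqoex ioth chxz mol itq ozgxa vmea
Hunk 2: at line 6 remove [vqoex,ioth] add [uii] -> 13 lines: fzx xryf jxhym vlwu pem irb qwqdr uii chxz mol itq ozgxa vmea
Hunk 3: at line 5 remove [irb,qwqdr,uii] add [vvf] -> 11 lines: fzx xryf jxhym vlwu pem vvf chxz mol itq ozgxa vmea
Hunk 4: at line 4 remove [pem] add [cgv,gyl,lcg] -> 13 lines: fzx xryf jxhym vlwu cgv gyl lcg vvf chxz mol itq ozgxa vmea
Hunk 5: at line 6 remove [vvf,chxz,mol] add [slb,ggv] -> 12 lines: fzx xryf jxhym vlwu cgv gyl lcg slb ggv itq ozgxa vmea
Hunk 6: at line 3 remove [cgv] add [svlnu,upveg] -> 13 lines: fzx xryf jxhym vlwu svlnu upveg gyl lcg slb ggv itq ozgxa vmea
Final line count: 13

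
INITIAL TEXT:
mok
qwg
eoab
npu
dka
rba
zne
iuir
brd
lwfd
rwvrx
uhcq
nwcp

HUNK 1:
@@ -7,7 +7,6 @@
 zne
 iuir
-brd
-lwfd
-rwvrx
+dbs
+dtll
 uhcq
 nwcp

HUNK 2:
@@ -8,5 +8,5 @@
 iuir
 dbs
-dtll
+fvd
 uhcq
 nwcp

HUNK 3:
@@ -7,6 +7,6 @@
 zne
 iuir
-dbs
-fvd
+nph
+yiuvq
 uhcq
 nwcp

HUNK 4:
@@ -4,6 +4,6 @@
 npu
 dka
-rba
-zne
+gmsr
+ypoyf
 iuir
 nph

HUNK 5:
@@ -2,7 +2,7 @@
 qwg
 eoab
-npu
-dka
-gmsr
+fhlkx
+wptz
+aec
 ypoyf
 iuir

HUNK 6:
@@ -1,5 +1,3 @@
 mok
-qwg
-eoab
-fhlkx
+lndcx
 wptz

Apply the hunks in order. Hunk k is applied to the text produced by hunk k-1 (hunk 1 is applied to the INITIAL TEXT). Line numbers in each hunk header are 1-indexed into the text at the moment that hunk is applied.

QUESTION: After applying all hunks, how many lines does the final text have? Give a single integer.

Answer: 10

Derivation:
Hunk 1: at line 7 remove [brd,lwfd,rwvrx] add [dbs,dtll] -> 12 lines: mok qwg eoab npu dka rba zne iuir dbs dtll uhcq nwcp
Hunk 2: at line 8 remove [dtll] add [fvd] -> 12 lines: mok qwg eoab npu dka rba zne iuir dbs fvd uhcq nwcp
Hunk 3: at line 7 remove [dbs,fvd] add [nph,yiuvq] -> 12 lines: mok qwg eoab npu dka rba zne iuir nph yiuvq uhcq nwcp
Hunk 4: at line 4 remove [rba,zne] add [gmsr,ypoyf] -> 12 lines: mok qwg eoab npu dka gmsr ypoyf iuir nph yiuvq uhcq nwcp
Hunk 5: at line 2 remove [npu,dka,gmsr] add [fhlkx,wptz,aec] -> 12 lines: mok qwg eoab fhlkx wptz aec ypoyf iuir nph yiuvq uhcq nwcp
Hunk 6: at line 1 remove [qwg,eoab,fhlkx] add [lndcx] -> 10 lines: mok lndcx wptz aec ypoyf iuir nph yiuvq uhcq nwcp
Final line count: 10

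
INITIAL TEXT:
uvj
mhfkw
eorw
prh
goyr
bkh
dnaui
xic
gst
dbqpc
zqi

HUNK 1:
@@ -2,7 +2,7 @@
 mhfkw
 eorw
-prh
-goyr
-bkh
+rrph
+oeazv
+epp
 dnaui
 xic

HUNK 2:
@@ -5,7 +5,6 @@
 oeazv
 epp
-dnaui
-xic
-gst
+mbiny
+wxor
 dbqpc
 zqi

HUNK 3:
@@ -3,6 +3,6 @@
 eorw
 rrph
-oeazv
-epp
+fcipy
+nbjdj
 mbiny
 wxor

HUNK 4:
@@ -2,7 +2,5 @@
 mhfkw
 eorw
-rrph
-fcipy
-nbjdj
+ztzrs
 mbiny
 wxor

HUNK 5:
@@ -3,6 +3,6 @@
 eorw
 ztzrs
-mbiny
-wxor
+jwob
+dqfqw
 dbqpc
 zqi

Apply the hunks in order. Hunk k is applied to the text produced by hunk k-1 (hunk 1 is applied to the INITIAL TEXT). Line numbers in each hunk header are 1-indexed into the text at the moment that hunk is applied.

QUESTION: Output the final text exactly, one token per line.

Hunk 1: at line 2 remove [prh,goyr,bkh] add [rrph,oeazv,epp] -> 11 lines: uvj mhfkw eorw rrph oeazv epp dnaui xic gst dbqpc zqi
Hunk 2: at line 5 remove [dnaui,xic,gst] add [mbiny,wxor] -> 10 lines: uvj mhfkw eorw rrph oeazv epp mbiny wxor dbqpc zqi
Hunk 3: at line 3 remove [oeazv,epp] add [fcipy,nbjdj] -> 10 lines: uvj mhfkw eorw rrph fcipy nbjdj mbiny wxor dbqpc zqi
Hunk 4: at line 2 remove [rrph,fcipy,nbjdj] add [ztzrs] -> 8 lines: uvj mhfkw eorw ztzrs mbiny wxor dbqpc zqi
Hunk 5: at line 3 remove [mbiny,wxor] add [jwob,dqfqw] -> 8 lines: uvj mhfkw eorw ztzrs jwob dqfqw dbqpc zqi

Answer: uvj
mhfkw
eorw
ztzrs
jwob
dqfqw
dbqpc
zqi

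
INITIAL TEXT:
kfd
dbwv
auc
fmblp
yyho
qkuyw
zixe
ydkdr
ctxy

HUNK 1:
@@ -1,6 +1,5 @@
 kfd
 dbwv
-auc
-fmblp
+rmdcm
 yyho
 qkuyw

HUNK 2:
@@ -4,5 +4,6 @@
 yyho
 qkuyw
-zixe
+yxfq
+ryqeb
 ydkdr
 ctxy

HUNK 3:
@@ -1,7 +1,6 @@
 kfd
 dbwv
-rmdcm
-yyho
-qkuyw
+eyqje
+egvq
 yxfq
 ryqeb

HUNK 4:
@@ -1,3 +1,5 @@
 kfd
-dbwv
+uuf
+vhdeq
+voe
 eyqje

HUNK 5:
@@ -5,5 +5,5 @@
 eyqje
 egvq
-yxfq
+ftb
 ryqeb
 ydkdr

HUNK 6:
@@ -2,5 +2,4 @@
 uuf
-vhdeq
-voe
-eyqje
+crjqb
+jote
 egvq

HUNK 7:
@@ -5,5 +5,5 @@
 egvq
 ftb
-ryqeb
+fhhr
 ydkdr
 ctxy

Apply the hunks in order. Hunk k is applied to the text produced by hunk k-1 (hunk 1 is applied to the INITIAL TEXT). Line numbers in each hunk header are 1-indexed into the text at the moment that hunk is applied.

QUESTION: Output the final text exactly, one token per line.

Answer: kfd
uuf
crjqb
jote
egvq
ftb
fhhr
ydkdr
ctxy

Derivation:
Hunk 1: at line 1 remove [auc,fmblp] add [rmdcm] -> 8 lines: kfd dbwv rmdcm yyho qkuyw zixe ydkdr ctxy
Hunk 2: at line 4 remove [zixe] add [yxfq,ryqeb] -> 9 lines: kfd dbwv rmdcm yyho qkuyw yxfq ryqeb ydkdr ctxy
Hunk 3: at line 1 remove [rmdcm,yyho,qkuyw] add [eyqje,egvq] -> 8 lines: kfd dbwv eyqje egvq yxfq ryqeb ydkdr ctxy
Hunk 4: at line 1 remove [dbwv] add [uuf,vhdeq,voe] -> 10 lines: kfd uuf vhdeq voe eyqje egvq yxfq ryqeb ydkdr ctxy
Hunk 5: at line 5 remove [yxfq] add [ftb] -> 10 lines: kfd uuf vhdeq voe eyqje egvq ftb ryqeb ydkdr ctxy
Hunk 6: at line 2 remove [vhdeq,voe,eyqje] add [crjqb,jote] -> 9 lines: kfd uuf crjqb jote egvq ftb ryqeb ydkdr ctxy
Hunk 7: at line 5 remove [ryqeb] add [fhhr] -> 9 lines: kfd uuf crjqb jote egvq ftb fhhr ydkdr ctxy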